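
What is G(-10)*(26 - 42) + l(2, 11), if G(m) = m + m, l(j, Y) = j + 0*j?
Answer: 322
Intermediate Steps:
l(j, Y) = j (l(j, Y) = j + 0 = j)
G(m) = 2*m
G(-10)*(26 - 42) + l(2, 11) = (2*(-10))*(26 - 42) + 2 = -20*(-16) + 2 = 320 + 2 = 322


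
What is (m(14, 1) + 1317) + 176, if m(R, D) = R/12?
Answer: 8965/6 ≈ 1494.2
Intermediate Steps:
m(R, D) = R/12 (m(R, D) = R*(1/12) = R/12)
(m(14, 1) + 1317) + 176 = ((1/12)*14 + 1317) + 176 = (7/6 + 1317) + 176 = 7909/6 + 176 = 8965/6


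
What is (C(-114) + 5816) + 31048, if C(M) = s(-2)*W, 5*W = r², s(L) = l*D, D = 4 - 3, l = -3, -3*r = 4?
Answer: 552944/15 ≈ 36863.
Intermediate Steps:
r = -4/3 (r = -⅓*4 = -4/3 ≈ -1.3333)
D = 1
s(L) = -3 (s(L) = -3*1 = -3)
W = 16/45 (W = (-4/3)²/5 = (⅕)*(16/9) = 16/45 ≈ 0.35556)
C(M) = -16/15 (C(M) = -3*16/45 = -16/15)
(C(-114) + 5816) + 31048 = (-16/15 + 5816) + 31048 = 87224/15 + 31048 = 552944/15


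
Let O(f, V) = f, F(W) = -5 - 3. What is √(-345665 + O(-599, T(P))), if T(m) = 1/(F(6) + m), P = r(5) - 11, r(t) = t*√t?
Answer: 2*I*√86566 ≈ 588.44*I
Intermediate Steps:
r(t) = t^(3/2)
F(W) = -8
P = -11 + 5*√5 (P = 5^(3/2) - 11 = 5*√5 - 11 = -11 + 5*√5 ≈ 0.18034)
T(m) = 1/(-8 + m)
√(-345665 + O(-599, T(P))) = √(-345665 - 599) = √(-346264) = 2*I*√86566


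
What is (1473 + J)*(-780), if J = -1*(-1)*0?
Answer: -1148940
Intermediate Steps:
J = 0 (J = 1*0 = 0)
(1473 + J)*(-780) = (1473 + 0)*(-780) = 1473*(-780) = -1148940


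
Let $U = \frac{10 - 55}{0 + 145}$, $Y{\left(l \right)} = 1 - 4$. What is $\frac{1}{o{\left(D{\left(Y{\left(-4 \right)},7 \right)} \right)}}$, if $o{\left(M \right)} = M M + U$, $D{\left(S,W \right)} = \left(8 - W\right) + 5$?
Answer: $\frac{29}{1035} \approx 0.028019$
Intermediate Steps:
$Y{\left(l \right)} = -3$ ($Y{\left(l \right)} = 1 - 4 = -3$)
$U = - \frac{9}{29}$ ($U = - \frac{45}{145} = \left(-45\right) \frac{1}{145} = - \frac{9}{29} \approx -0.31034$)
$D{\left(S,W \right)} = 13 - W$
$o{\left(M \right)} = - \frac{9}{29} + M^{2}$ ($o{\left(M \right)} = M M - \frac{9}{29} = M^{2} - \frac{9}{29} = - \frac{9}{29} + M^{2}$)
$\frac{1}{o{\left(D{\left(Y{\left(-4 \right)},7 \right)} \right)}} = \frac{1}{- \frac{9}{29} + \left(13 - 7\right)^{2}} = \frac{1}{- \frac{9}{29} + 6^{2}} = \frac{1}{- \frac{9}{29} + 36} = \frac{1}{\frac{1035}{29}} = \frac{29}{1035}$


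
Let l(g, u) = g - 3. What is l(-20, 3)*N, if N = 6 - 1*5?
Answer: -23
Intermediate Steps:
N = 1 (N = 6 - 5 = 1)
l(g, u) = -3 + g
l(-20, 3)*N = (-3 - 20)*1 = -23*1 = -23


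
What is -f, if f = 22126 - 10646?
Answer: -11480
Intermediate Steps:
f = 11480
-f = -1*11480 = -11480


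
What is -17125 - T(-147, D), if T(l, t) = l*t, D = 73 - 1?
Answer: -6541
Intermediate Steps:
D = 72
-17125 - T(-147, D) = -17125 - (-147)*72 = -17125 - 1*(-10584) = -17125 + 10584 = -6541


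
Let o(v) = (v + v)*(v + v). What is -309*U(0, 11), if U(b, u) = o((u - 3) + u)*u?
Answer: -4908156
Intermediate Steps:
o(v) = 4*v² (o(v) = (2*v)*(2*v) = 4*v²)
U(b, u) = 4*u*(-3 + 2*u)² (U(b, u) = (4*((u - 3) + u)²)*u = (4*((-3 + u) + u)²)*u = (4*(-3 + 2*u)²)*u = 4*u*(-3 + 2*u)²)
-309*U(0, 11) = -1236*11*(-3 + 2*11)² = -1236*11*(-3 + 22)² = -1236*11*19² = -1236*11*361 = -309*15884 = -4908156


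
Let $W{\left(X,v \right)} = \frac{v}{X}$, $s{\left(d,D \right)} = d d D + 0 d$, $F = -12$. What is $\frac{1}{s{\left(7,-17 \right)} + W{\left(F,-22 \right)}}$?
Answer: $- \frac{6}{4987} \approx -0.0012031$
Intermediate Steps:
$s{\left(d,D \right)} = D d^{2}$ ($s{\left(d,D \right)} = d^{2} D + 0 = D d^{2} + 0 = D d^{2}$)
$\frac{1}{s{\left(7,-17 \right)} + W{\left(F,-22 \right)}} = \frac{1}{- 17 \cdot 7^{2} - \frac{22}{-12}} = \frac{1}{\left(-17\right) 49 - - \frac{11}{6}} = \frac{1}{-833 + \frac{11}{6}} = \frac{1}{- \frac{4987}{6}} = - \frac{6}{4987}$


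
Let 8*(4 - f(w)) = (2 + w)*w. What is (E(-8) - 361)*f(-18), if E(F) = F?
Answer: 11808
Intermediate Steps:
f(w) = 4 - w*(2 + w)/8 (f(w) = 4 - (2 + w)*w/8 = 4 - w*(2 + w)/8)
(E(-8) - 361)*f(-18) = (-8 - 361)*(4 - ¼*(-18) - ⅛*(-18)²) = -369*(4 + 9/2 - ⅛*324) = -369*(4 + 9/2 - 81/2) = -369*(-32) = 11808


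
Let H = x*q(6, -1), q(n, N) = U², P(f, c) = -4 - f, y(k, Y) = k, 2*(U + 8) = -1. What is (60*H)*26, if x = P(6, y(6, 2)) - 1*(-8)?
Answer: -225420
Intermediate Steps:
U = -17/2 (U = -8 + (½)*(-1) = -8 - ½ = -17/2 ≈ -8.5000)
q(n, N) = 289/4 (q(n, N) = (-17/2)² = 289/4)
x = -2 (x = (-4 - 1*6) - 1*(-8) = (-4 - 6) + 8 = -10 + 8 = -2)
H = -289/2 (H = -2*289/4 = -289/2 ≈ -144.50)
(60*H)*26 = (60*(-289/2))*26 = -8670*26 = -225420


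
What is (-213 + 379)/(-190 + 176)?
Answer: -83/7 ≈ -11.857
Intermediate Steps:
(-213 + 379)/(-190 + 176) = 166/(-14) = 166*(-1/14) = -83/7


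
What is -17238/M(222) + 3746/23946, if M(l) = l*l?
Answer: -2112623/10927358 ≈ -0.19333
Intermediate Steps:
M(l) = l**2
-17238/M(222) + 3746/23946 = -17238/(222**2) + 3746/23946 = -17238/49284 + 3746*(1/23946) = -17238*1/49284 + 1873/11973 = -2873/8214 + 1873/11973 = -2112623/10927358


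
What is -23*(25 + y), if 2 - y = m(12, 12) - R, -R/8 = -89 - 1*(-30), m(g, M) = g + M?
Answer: -10925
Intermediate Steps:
m(g, M) = M + g
R = 472 (R = -8*(-89 - 1*(-30)) = -8*(-89 + 30) = -8*(-59) = 472)
y = 450 (y = 2 - ((12 + 12) - 1*472) = 2 - (24 - 472) = 2 - 1*(-448) = 2 + 448 = 450)
-23*(25 + y) = -23*(25 + 450) = -23*475 = -10925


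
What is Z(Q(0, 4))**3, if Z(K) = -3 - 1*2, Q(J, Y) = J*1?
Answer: -125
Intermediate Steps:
Q(J, Y) = J
Z(K) = -5 (Z(K) = -3 - 2 = -5)
Z(Q(0, 4))**3 = (-5)**3 = -125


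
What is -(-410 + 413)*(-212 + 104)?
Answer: 324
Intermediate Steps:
-(-410 + 413)*(-212 + 104) = -3*(-108) = -1*(-324) = 324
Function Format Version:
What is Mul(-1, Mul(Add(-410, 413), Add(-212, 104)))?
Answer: 324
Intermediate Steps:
Mul(-1, Mul(Add(-410, 413), Add(-212, 104))) = Mul(-1, Mul(3, -108)) = Mul(-1, -324) = 324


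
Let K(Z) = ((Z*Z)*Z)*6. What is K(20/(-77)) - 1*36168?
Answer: -16511933544/456533 ≈ -36168.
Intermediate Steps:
K(Z) = 6*Z**3 (K(Z) = (Z**2*Z)*6 = Z**3*6 = 6*Z**3)
K(20/(-77)) - 1*36168 = 6*(20/(-77))**3 - 1*36168 = 6*(20*(-1/77))**3 - 36168 = 6*(-20/77)**3 - 36168 = 6*(-8000/456533) - 36168 = -48000/456533 - 36168 = -16511933544/456533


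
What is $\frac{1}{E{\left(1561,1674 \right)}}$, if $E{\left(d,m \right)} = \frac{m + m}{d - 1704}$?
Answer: $- \frac{143}{3348} \approx -0.042712$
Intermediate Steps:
$E{\left(d,m \right)} = \frac{2 m}{-1704 + d}$
$\frac{1}{E{\left(1561,1674 \right)}} = \frac{1}{2 \cdot 1674 \frac{1}{-1704 + 1561}} = \frac{1}{2 \cdot 1674 \frac{1}{-143}} = \frac{1}{2 \cdot 1674 \left(- \frac{1}{143}\right)} = \frac{1}{- \frac{3348}{143}} = - \frac{143}{3348}$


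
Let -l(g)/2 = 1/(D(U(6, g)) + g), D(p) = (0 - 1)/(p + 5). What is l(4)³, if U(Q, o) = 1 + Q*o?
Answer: -216000/1685159 ≈ -0.12818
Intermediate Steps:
D(p) = -1/(5 + p)
l(g) = -2/(g - 1/(6 + 6*g)) (l(g) = -2/(-1/(5 + (1 + 6*g)) + g) = -2/(-1/(6 + 6*g) + g) = -2/(g - 1/(6 + 6*g)))
l(4)³ = (12*(-1 - 1*4)/(-1 + 6*4*(1 + 4)))³ = (12*(-1 - 4)/(-1 + 6*4*5))³ = (12*(-5)/(-1 + 120))³ = (12*(-5)/119)³ = (12*(1/119)*(-5))³ = (-60/119)³ = -216000/1685159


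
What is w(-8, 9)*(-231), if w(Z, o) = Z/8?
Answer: 231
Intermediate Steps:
w(Z, o) = Z/8 (w(Z, o) = Z*(⅛) = Z/8)
w(-8, 9)*(-231) = ((⅛)*(-8))*(-231) = -1*(-231) = 231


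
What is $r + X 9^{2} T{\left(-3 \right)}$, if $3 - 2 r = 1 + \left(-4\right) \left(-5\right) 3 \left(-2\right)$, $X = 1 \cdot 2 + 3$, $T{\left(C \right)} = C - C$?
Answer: $61$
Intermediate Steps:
$T{\left(C \right)} = 0$
$X = 5$ ($X = 2 + 3 = 5$)
$r = 61$ ($r = \frac{3}{2} - \frac{1 + \left(-4\right) \left(-5\right) 3 \left(-2\right)}{2} = \frac{3}{2} - \frac{1 + 20 \cdot 3 \left(-2\right)}{2} = \frac{3}{2} - \frac{1 + 60 \left(-2\right)}{2} = \frac{3}{2} - \frac{1 - 120}{2} = \frac{3}{2} - - \frac{119}{2} = \frac{3}{2} + \frac{119}{2} = 61$)
$r + X 9^{2} T{\left(-3 \right)} = 61 + 5 \cdot 9^{2} \cdot 0 = 61 + 5 \cdot 81 \cdot 0 = 61 + 5 \cdot 0 = 61 + 0 = 61$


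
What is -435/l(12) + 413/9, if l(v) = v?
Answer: 347/36 ≈ 9.6389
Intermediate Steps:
-435/l(12) + 413/9 = -435/12 + 413/9 = -435*1/12 + 413*(⅑) = -145/4 + 413/9 = 347/36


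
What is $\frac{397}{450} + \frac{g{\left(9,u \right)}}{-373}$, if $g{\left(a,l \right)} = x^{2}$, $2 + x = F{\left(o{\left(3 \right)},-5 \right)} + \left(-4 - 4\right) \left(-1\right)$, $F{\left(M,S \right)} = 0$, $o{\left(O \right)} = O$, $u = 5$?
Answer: $\frac{131881}{167850} \approx 0.78571$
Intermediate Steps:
$x = 6$ ($x = -2 + \left(0 + \left(-4 - 4\right) \left(-1\right)\right) = -2 + \left(0 - -8\right) = -2 + \left(0 + 8\right) = -2 + 8 = 6$)
$g{\left(a,l \right)} = 36$ ($g{\left(a,l \right)} = 6^{2} = 36$)
$\frac{397}{450} + \frac{g{\left(9,u \right)}}{-373} = \frac{397}{450} + \frac{36}{-373} = 397 \cdot \frac{1}{450} + 36 \left(- \frac{1}{373}\right) = \frac{397}{450} - \frac{36}{373} = \frac{131881}{167850}$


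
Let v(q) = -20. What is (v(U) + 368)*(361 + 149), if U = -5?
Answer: 177480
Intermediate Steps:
(v(U) + 368)*(361 + 149) = (-20 + 368)*(361 + 149) = 348*510 = 177480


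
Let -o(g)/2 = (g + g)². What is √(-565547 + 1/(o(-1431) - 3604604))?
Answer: 5*I*√2259178481809734133/9993346 ≈ 752.03*I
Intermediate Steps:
o(g) = -8*g² (o(g) = -2*(g + g)² = -2*4*g² = -8*g²)
√(-565547 + 1/(o(-1431) - 3604604)) = √(-565547 + 1/(-8*(-1431)² - 3604604)) = √(-565547 + 1/(-8*2047761 - 3604604)) = √(-565547 + 1/(-16382088 - 3604604)) = √(-565547 + 1/(-19986692)) = √(-565547 - 1/19986692) = √(-11303413700525/19986692) = 5*I*√2259178481809734133/9993346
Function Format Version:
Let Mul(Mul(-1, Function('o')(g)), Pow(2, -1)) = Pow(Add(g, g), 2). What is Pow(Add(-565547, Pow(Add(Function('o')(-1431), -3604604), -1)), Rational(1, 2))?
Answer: Mul(Rational(5, 9993346), I, Pow(2259178481809734133, Rational(1, 2))) ≈ Mul(752.03, I)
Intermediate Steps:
Function('o')(g) = Mul(-8, Pow(g, 2)) (Function('o')(g) = Mul(-2, Pow(Add(g, g), 2)) = Mul(-2, Pow(Mul(2, g), 2)) = Mul(-2, Mul(4, Pow(g, 2))) = Mul(-8, Pow(g, 2)))
Pow(Add(-565547, Pow(Add(Function('o')(-1431), -3604604), -1)), Rational(1, 2)) = Pow(Add(-565547, Pow(Add(Mul(-8, Pow(-1431, 2)), -3604604), -1)), Rational(1, 2)) = Pow(Add(-565547, Pow(Add(Mul(-8, 2047761), -3604604), -1)), Rational(1, 2)) = Pow(Add(-565547, Pow(Add(-16382088, -3604604), -1)), Rational(1, 2)) = Pow(Add(-565547, Pow(-19986692, -1)), Rational(1, 2)) = Pow(Add(-565547, Rational(-1, 19986692)), Rational(1, 2)) = Pow(Rational(-11303413700525, 19986692), Rational(1, 2)) = Mul(Rational(5, 9993346), I, Pow(2259178481809734133, Rational(1, 2)))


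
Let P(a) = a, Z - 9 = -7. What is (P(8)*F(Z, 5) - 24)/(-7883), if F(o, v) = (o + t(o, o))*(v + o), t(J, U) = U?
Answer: -200/7883 ≈ -0.025371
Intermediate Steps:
Z = 2 (Z = 9 - 7 = 2)
F(o, v) = 2*o*(o + v) (F(o, v) = (o + o)*(v + o) = (2*o)*(o + v) = 2*o*(o + v))
(P(8)*F(Z, 5) - 24)/(-7883) = (8*(2*2*(2 + 5)) - 24)/(-7883) = (8*(2*2*7) - 24)*(-1/7883) = (8*28 - 24)*(-1/7883) = (224 - 24)*(-1/7883) = 200*(-1/7883) = -200/7883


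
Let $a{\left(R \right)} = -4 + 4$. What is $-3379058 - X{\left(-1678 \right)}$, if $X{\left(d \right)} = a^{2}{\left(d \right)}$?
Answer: $-3379058$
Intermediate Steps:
$a{\left(R \right)} = 0$
$X{\left(d \right)} = 0$ ($X{\left(d \right)} = 0^{2} = 0$)
$-3379058 - X{\left(-1678 \right)} = -3379058 - 0 = -3379058 + 0 = -3379058$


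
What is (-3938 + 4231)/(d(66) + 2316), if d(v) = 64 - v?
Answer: 293/2314 ≈ 0.12662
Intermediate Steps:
(-3938 + 4231)/(d(66) + 2316) = (-3938 + 4231)/((64 - 1*66) + 2316) = 293/((64 - 66) + 2316) = 293/(-2 + 2316) = 293/2314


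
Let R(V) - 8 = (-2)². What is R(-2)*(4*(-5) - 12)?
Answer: -384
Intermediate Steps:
R(V) = 12 (R(V) = 8 + (-2)² = 8 + 4 = 12)
R(-2)*(4*(-5) - 12) = 12*(4*(-5) - 12) = 12*(-20 - 12) = 12*(-32) = -384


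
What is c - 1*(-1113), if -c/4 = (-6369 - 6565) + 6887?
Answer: 25301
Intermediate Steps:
c = 24188 (c = -4*((-6369 - 6565) + 6887) = -4*(-12934 + 6887) = -4*(-6047) = 24188)
c - 1*(-1113) = 24188 - 1*(-1113) = 24188 + 1113 = 25301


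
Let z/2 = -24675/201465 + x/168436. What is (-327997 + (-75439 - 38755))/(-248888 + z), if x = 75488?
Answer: 250088185819989/140762216980298 ≈ 1.7767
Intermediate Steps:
z = 368401054/565565979 (z = 2*(-24675/201465 + 75488/168436) = 2*(-24675*1/201465 + 75488*(1/168436)) = 2*(-1645/13431 + 18872/42109) = 2*(184200527/565565979) = 368401054/565565979 ≈ 0.65138)
(-327997 + (-75439 - 38755))/(-248888 + z) = (-327997 + (-75439 - 38755))/(-248888 + 368401054/565565979) = (-327997 - 114194)/(-140762216980298/565565979) = -442191*(-565565979/140762216980298) = 250088185819989/140762216980298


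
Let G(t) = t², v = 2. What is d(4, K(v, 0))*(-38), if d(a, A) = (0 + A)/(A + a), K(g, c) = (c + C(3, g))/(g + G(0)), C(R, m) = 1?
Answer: -38/9 ≈ -4.2222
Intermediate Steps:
K(g, c) = (1 + c)/g (K(g, c) = (c + 1)/(g + 0²) = (1 + c)/(g + 0) = (1 + c)/g)
d(a, A) = A/(A + a)
d(4, K(v, 0))*(-38) = (((1 + 0)/2)/((1 + 0)/2 + 4))*(-38) = (((½)*1)/((½)*1 + 4))*(-38) = (1/(2*(½ + 4)))*(-38) = (1/(2*(9/2)))*(-38) = ((½)*(2/9))*(-38) = (⅑)*(-38) = -38/9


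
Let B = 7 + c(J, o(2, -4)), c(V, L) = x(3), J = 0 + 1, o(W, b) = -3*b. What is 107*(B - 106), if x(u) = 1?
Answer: -10486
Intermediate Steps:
J = 1
c(V, L) = 1
B = 8 (B = 7 + 1 = 8)
107*(B - 106) = 107*(8 - 106) = 107*(-98) = -10486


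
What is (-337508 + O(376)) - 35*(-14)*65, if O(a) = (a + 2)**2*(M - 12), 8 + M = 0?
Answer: -3163338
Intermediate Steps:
M = -8 (M = -8 + 0 = -8)
O(a) = -20*(2 + a)**2 (O(a) = (a + 2)**2*(-8 - 12) = (2 + a)**2*(-20) = -20*(2 + a)**2)
(-337508 + O(376)) - 35*(-14)*65 = (-337508 - 20*(2 + 376)**2) - 35*(-14)*65 = (-337508 - 20*378**2) + 490*65 = (-337508 - 20*142884) + 31850 = (-337508 - 2857680) + 31850 = -3195188 + 31850 = -3163338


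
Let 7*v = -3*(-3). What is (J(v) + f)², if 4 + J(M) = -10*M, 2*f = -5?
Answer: 73441/196 ≈ 374.70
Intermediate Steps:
f = -5/2 (f = (½)*(-5) = -5/2 ≈ -2.5000)
v = 9/7 (v = (-3*(-3))/7 = (⅐)*9 = 9/7 ≈ 1.2857)
J(M) = -4 - 10*M
(J(v) + f)² = ((-4 - 10*9/7) - 5/2)² = ((-4 - 90/7) - 5/2)² = (-118/7 - 5/2)² = (-271/14)² = 73441/196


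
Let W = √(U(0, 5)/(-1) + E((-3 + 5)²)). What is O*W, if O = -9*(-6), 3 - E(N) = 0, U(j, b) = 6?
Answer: 54*I*√3 ≈ 93.531*I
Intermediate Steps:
E(N) = 3 (E(N) = 3 - 1*0 = 3 + 0 = 3)
O = 54
W = I*√3 (W = √(6/(-1) + 3) = √(6*(-1) + 3) = √(-6 + 3) = √(-3) = I*√3 ≈ 1.732*I)
O*W = 54*(I*√3) = 54*I*√3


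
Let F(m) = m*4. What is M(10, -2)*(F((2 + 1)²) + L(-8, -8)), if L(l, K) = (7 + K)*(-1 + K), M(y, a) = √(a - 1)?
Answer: 45*I*√3 ≈ 77.942*I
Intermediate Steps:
M(y, a) = √(-1 + a)
F(m) = 4*m
L(l, K) = (-1 + K)*(7 + K)
M(10, -2)*(F((2 + 1)²) + L(-8, -8)) = √(-1 - 2)*(4*(2 + 1)² + (-7 + (-8)² + 6*(-8))) = √(-3)*(4*3² + (-7 + 64 - 48)) = (I*√3)*(4*9 + 9) = (I*√3)*(36 + 9) = (I*√3)*45 = 45*I*√3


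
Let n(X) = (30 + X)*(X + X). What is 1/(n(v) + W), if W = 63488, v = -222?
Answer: 1/148736 ≈ 6.7233e-6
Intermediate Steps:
n(X) = 2*X*(30 + X) (n(X) = (30 + X)*(2*X) = 2*X*(30 + X))
1/(n(v) + W) = 1/(2*(-222)*(30 - 222) + 63488) = 1/(2*(-222)*(-192) + 63488) = 1/(85248 + 63488) = 1/148736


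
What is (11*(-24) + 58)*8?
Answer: -1648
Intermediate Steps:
(11*(-24) + 58)*8 = (-264 + 58)*8 = -206*8 = -1648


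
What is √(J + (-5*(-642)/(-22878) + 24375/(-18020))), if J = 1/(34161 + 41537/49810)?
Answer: I*√204080782264622558709514295043435/11691744348461622 ≈ 1.2219*I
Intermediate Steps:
J = 49810/1701600947 (J = 1/(34161 + 41537*(1/49810)) = 1/(34161 + 41537/49810) = 1/(1701600947/49810) = 49810/1701600947 ≈ 2.9272e-5)
√(J + (-5*(-642)/(-22878) + 24375/(-18020))) = √(49810/1701600947 + (-5*(-642)/(-22878) + 24375/(-18020))) = √(49810/1701600947 + (3210*(-1/22878) + 24375*(-1/18020))) = √(49810/1701600947 + (-535/3813 - 4875/3604)) = √(49810/1701600947 - 20516515/13742052) = √(-34910236861529585/23383488696923244) = I*√204080782264622558709514295043435/11691744348461622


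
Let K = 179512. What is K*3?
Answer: 538536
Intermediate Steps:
K*3 = 179512*3 = 538536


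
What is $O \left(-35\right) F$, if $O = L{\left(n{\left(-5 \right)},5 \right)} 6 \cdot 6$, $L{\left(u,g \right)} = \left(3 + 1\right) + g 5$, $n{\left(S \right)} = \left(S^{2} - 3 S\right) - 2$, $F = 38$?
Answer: $-1388520$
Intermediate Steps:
$n{\left(S \right)} = -2 + S^{2} - 3 S$
$L{\left(u,g \right)} = 4 + 5 g$
$O = 1044$ ($O = \left(4 + 5 \cdot 5\right) 6 \cdot 6 = \left(4 + 25\right) 6 \cdot 6 = 29 \cdot 6 \cdot 6 = 174 \cdot 6 = 1044$)
$O \left(-35\right) F = 1044 \left(-35\right) 38 = \left(-36540\right) 38 = -1388520$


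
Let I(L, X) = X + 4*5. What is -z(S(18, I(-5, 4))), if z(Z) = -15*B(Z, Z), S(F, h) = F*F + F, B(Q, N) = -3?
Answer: -45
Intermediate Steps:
I(L, X) = 20 + X (I(L, X) = X + 20 = 20 + X)
S(F, h) = F + F**2 (S(F, h) = F**2 + F = F + F**2)
z(Z) = 45 (z(Z) = -15*(-3) = 45)
-z(S(18, I(-5, 4))) = -1*45 = -45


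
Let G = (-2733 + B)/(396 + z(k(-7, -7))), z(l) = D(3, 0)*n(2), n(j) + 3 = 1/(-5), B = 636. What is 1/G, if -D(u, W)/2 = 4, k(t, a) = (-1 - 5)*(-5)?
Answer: -2108/10485 ≈ -0.20105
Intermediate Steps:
k(t, a) = 30 (k(t, a) = -6*(-5) = 30)
n(j) = -16/5 (n(j) = -3 + 1/(-5) = -3 - 1/5 = -16/5)
D(u, W) = -8 (D(u, W) = -2*4 = -8)
z(l) = 128/5 (z(l) = -8*(-16/5) = 128/5)
G = -10485/2108 (G = (-2733 + 636)/(396 + 128/5) = -2097/2108/5 = -2097*5/2108 = -10485/2108 ≈ -4.9739)
1/G = 1/(-10485/2108) = -2108/10485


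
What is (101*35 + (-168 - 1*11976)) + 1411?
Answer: -7198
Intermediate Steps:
(101*35 + (-168 - 1*11976)) + 1411 = (3535 + (-168 - 11976)) + 1411 = (3535 - 12144) + 1411 = -8609 + 1411 = -7198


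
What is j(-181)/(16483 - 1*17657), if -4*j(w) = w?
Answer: -181/4696 ≈ -0.038543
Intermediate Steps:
j(w) = -w/4
j(-181)/(16483 - 1*17657) = (-1/4*(-181))/(16483 - 1*17657) = 181/(4*(16483 - 17657)) = (181/4)/(-1174) = (181/4)*(-1/1174) = -181/4696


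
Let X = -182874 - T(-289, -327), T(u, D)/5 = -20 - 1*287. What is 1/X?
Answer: -1/181339 ≈ -5.5145e-6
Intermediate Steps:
T(u, D) = -1535 (T(u, D) = 5*(-20 - 1*287) = 5*(-20 - 287) = 5*(-307) = -1535)
X = -181339 (X = -182874 - 1*(-1535) = -182874 + 1535 = -181339)
1/X = 1/(-181339) = -1/181339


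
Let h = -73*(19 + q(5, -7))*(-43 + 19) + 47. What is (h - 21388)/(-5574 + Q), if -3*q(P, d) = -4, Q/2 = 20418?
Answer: 529/1306 ≈ 0.40505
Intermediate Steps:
Q = 40836 (Q = 2*20418 = 40836)
q(P, d) = 4/3 (q(P, d) = -⅓*(-4) = 4/3)
h = 35671 (h = -73*(19 + 4/3)*(-43 + 19) + 47 = -4453*(-24)/3 + 47 = -73*(-488) + 47 = 35624 + 47 = 35671)
(h - 21388)/(-5574 + Q) = (35671 - 21388)/(-5574 + 40836) = 14283/35262 = 14283*(1/35262) = 529/1306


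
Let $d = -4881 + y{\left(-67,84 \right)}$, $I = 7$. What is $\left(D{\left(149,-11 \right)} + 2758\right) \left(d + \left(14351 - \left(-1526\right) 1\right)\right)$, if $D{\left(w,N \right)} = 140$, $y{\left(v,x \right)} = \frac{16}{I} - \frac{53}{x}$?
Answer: $\frac{63742407}{2} \approx 3.1871 \cdot 10^{7}$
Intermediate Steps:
$y{\left(v,x \right)} = \frac{16}{7} - \frac{53}{x}$
$d = - \frac{409865}{84}$ ($d = -4881 + \left(\frac{16}{7} - \frac{53}{84}\right) = -4881 + \frac{139}{84} = - \frac{409865}{84} \approx -4879.3$)
$\left(D{\left(149,-11 \right)} + 2758\right) \left(d + \left(14351 - \left(-1526\right) 1\right)\right) = \left(140 + 2758\right) \left(- \frac{409865}{84} + \left(14351 - \left(-1526\right) 1\right)\right) = 2898 \left(- \frac{409865}{84} + \left(14351 - -1526\right)\right) = 2898 \left(- \frac{409865}{84} + \left(14351 + 1526\right)\right) = 2898 \left(- \frac{409865}{84} + 15877\right) = 2898 \cdot \frac{923803}{84} = \frac{63742407}{2}$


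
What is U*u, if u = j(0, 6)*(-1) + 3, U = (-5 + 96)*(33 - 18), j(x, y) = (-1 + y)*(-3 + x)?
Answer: 24570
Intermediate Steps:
U = 1365 (U = 91*15 = 1365)
u = 18 (u = (3 - 1*0 - 3*6 + 0*6)*(-1) + 3 = (3 + 0 - 18 + 0)*(-1) + 3 = -15*(-1) + 3 = 15 + 3 = 18)
U*u = 1365*18 = 24570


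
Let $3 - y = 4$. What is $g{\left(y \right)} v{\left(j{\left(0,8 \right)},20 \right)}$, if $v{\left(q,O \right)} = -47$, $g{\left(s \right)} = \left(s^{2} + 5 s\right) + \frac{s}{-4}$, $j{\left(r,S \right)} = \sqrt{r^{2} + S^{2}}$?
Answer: $\frac{705}{4} \approx 176.25$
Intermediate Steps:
$y = -1$ ($y = 3 - 4 = -1$)
$j{\left(r,S \right)} = \sqrt{S^{2} + r^{2}}$
$g{\left(s \right)} = s^{2} + \frac{19 s}{4}$ ($g{\left(s \right)} = \left(s^{2} + 5 s\right) + s \left(- \frac{1}{4}\right) = \left(s^{2} + 5 s\right) - \frac{s}{4} = s^{2} + \frac{19 s}{4}$)
$g{\left(y \right)} v{\left(j{\left(0,8 \right)},20 \right)} = \frac{1}{4} \left(-1\right) \left(19 + 4 \left(-1\right)\right) \left(-47\right) = \frac{1}{4} \left(-1\right) \left(19 - 4\right) \left(-47\right) = \frac{1}{4} \left(-1\right) 15 \left(-47\right) = \left(- \frac{15}{4}\right) \left(-47\right) = \frac{705}{4}$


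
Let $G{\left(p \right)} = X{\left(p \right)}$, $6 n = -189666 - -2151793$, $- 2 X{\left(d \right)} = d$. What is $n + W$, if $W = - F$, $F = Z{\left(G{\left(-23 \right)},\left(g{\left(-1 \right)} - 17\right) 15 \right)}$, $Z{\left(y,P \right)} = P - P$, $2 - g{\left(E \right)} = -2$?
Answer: $\frac{1962127}{6} \approx 3.2702 \cdot 10^{5}$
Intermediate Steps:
$X{\left(d \right)} = - \frac{d}{2}$
$g{\left(E \right)} = 4$ ($g{\left(E \right)} = 2 - -2 = 2 + 2 = 4$)
$n = \frac{1962127}{6}$ ($n = \frac{-189666 - -2151793}{6} = \frac{-189666 + 2151793}{6} = \frac{1}{6} \cdot 1962127 = \frac{1962127}{6} \approx 3.2702 \cdot 10^{5}$)
$G{\left(p \right)} = - \frac{p}{2}$
$Z{\left(y,P \right)} = 0$
$F = 0$
$W = 0$ ($W = \left(-1\right) 0 = 0$)
$n + W = \frac{1962127}{6} + 0 = \frac{1962127}{6}$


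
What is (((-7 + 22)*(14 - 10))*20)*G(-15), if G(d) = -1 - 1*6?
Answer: -8400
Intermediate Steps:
G(d) = -7 (G(d) = -1 - 6 = -7)
(((-7 + 22)*(14 - 10))*20)*G(-15) = (((-7 + 22)*(14 - 10))*20)*(-7) = ((15*4)*20)*(-7) = (60*20)*(-7) = 1200*(-7) = -8400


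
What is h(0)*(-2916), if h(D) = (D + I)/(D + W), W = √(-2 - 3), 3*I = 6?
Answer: 5832*I*√5/5 ≈ 2608.1*I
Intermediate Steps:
I = 2 (I = (⅓)*6 = 2)
W = I*√5 (W = √(-5) = I*√5 ≈ 2.2361*I)
h(D) = (2 + D)/(D + I*√5) (h(D) = (D + 2)/(D + I*√5) = (2 + D)/(D + I*√5))
h(0)*(-2916) = ((2 + 0)/(0 + I*√5))*(-2916) = (2/(I*√5))*(-2916) = (-I*√5/5*2)*(-2916) = -2*I*√5/5*(-2916) = 5832*I*√5/5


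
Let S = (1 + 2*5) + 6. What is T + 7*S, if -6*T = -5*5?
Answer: 739/6 ≈ 123.17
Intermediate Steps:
T = 25/6 (T = -(-5)*5/6 = -⅙*(-25) = 25/6 ≈ 4.1667)
S = 17 (S = (1 + 10) + 6 = 11 + 6 = 17)
T + 7*S = 25/6 + 7*17 = 25/6 + 119 = 739/6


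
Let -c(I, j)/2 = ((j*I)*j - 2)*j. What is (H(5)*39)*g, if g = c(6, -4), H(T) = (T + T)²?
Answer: 2932800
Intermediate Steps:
H(T) = 4*T² (H(T) = (2*T)² = 4*T²)
c(I, j) = -2*j*(-2 + I*j²) (c(I, j) = -2*((j*I)*j - 2)*j = -2*((I*j)*j - 2)*j = -2*(I*j² - 2)*j = -2*(-2 + I*j²)*j = -2*j*(-2 + I*j²))
g = 752 (g = 2*(-4)*(2 - 1*6*(-4)²) = 2*(-4)*(2 - 1*6*16) = 2*(-4)*(2 - 96) = 2*(-4)*(-94) = 752)
(H(5)*39)*g = ((4*5²)*39)*752 = ((4*25)*39)*752 = (100*39)*752 = 3900*752 = 2932800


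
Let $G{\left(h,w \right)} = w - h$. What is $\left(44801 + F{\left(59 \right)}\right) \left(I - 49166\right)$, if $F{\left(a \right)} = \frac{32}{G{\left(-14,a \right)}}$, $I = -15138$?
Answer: $- \frac{210306553520}{73} \approx -2.8809 \cdot 10^{9}$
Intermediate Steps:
$F{\left(a \right)} = \frac{32}{14 + a}$ ($F{\left(a \right)} = \frac{32}{a - -14} = \frac{32}{a + 14} = \frac{32}{14 + a}$)
$\left(44801 + F{\left(59 \right)}\right) \left(I - 49166\right) = \left(44801 + \frac{32}{14 + 59}\right) \left(-15138 - 49166\right) = \left(44801 + \frac{32}{73}\right) \left(-64304\right) = \frac{3270505}{73} \left(-64304\right) = - \frac{210306553520}{73}$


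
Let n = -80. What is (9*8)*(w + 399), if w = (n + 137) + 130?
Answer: 42192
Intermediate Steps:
w = 187 (w = (-80 + 137) + 130 = 57 + 130 = 187)
(9*8)*(w + 399) = (9*8)*(187 + 399) = 72*586 = 42192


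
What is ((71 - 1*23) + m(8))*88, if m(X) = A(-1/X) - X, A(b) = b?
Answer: 3509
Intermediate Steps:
m(X) = -X - 1/X (m(X) = -1/X - X = -X - 1/X)
((71 - 1*23) + m(8))*88 = ((71 - 1*23) + (-1*8 - 1/8))*88 = ((71 - 23) + (-8 - 1*⅛))*88 = (48 + (-8 - ⅛))*88 = (48 - 65/8)*88 = (319/8)*88 = 3509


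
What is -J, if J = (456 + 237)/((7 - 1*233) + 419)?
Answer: -693/193 ≈ -3.5907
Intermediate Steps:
J = 693/193 (J = 693/((7 - 233) + 419) = 693/(-226 + 419) = 693/193 ≈ 3.5907)
-J = -1*693/193 = -693/193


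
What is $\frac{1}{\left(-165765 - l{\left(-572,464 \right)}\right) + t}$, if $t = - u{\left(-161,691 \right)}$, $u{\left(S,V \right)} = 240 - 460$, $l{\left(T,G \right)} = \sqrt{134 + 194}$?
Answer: $- \frac{165545}{27405146697} + \frac{2 \sqrt{82}}{27405146697} \approx -6.04 \cdot 10^{-6}$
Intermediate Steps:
$l{\left(T,G \right)} = 2 \sqrt{82}$ ($l{\left(T,G \right)} = \sqrt{328} = 2 \sqrt{82}$)
$u{\left(S,V \right)} = -220$
$t = 220$ ($t = \left(-1\right) \left(-220\right) = 220$)
$\frac{1}{\left(-165765 - l{\left(-572,464 \right)}\right) + t} = \frac{1}{\left(-165765 - 2 \sqrt{82}\right) + 220} = \frac{1}{-165545 - 2 \sqrt{82}}$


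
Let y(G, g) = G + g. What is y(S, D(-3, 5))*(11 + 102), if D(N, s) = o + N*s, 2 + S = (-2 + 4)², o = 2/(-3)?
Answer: -4633/3 ≈ -1544.3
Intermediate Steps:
o = -⅔ (o = 2*(-⅓) = -⅔ ≈ -0.66667)
S = 2 (S = -2 + (-2 + 4)² = -2 + 2² = -2 + 4 = 2)
D(N, s) = -⅔ + N*s
y(S, D(-3, 5))*(11 + 102) = (2 + (-⅔ - 3*5))*(11 + 102) = (2 + (-⅔ - 15))*113 = (2 - 47/3)*113 = -41/3*113 = -4633/3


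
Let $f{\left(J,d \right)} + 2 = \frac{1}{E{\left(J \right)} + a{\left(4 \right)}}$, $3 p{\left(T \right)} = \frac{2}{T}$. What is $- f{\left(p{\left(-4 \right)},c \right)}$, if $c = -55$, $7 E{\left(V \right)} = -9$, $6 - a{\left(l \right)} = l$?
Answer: $\frac{3}{5} \approx 0.6$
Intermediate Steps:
$a{\left(l \right)} = 6 - l$
$E{\left(V \right)} = - \frac{9}{7}$ ($E{\left(V \right)} = \frac{1}{7} \left(-9\right) = - \frac{9}{7}$)
$p{\left(T \right)} = \frac{2}{3 T}$ ($p{\left(T \right)} = \frac{2 \frac{1}{T}}{3} = \frac{2}{3 T}$)
$f{\left(J,d \right)} = - \frac{3}{5}$ ($f{\left(J,d \right)} = -2 + \frac{1}{- \frac{9}{7} + \left(6 - 4\right)} = -2 + \frac{1}{- \frac{9}{7} + 2} = -2 + \frac{1}{\frac{5}{7}} = -2 + \frac{7}{5} = - \frac{3}{5}$)
$- f{\left(p{\left(-4 \right)},c \right)} = \left(-1\right) \left(- \frac{3}{5}\right) = \frac{3}{5}$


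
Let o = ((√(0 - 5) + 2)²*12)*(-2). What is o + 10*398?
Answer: 4004 - 96*I*√5 ≈ 4004.0 - 214.66*I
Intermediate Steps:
o = -24*(2 + I*√5)² (o = ((√(-5) + 2)²*12)*(-2) = ((I*√5 + 2)²*12)*(-2) = ((2 + I*√5)²*12)*(-2) = (12*(2 + I*√5)²)*(-2) = -24*(2 + I*√5)² ≈ 24.0 - 214.66*I)
o + 10*398 = (24 - 96*I*√5) + 10*398 = (24 - 96*I*√5) + 3980 = 4004 - 96*I*√5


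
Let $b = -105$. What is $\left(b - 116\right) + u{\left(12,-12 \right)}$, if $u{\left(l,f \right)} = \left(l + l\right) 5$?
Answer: $-101$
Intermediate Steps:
$u{\left(l,f \right)} = 10 l$ ($u{\left(l,f \right)} = 2 l 5 = 10 l$)
$\left(b - 116\right) + u{\left(12,-12 \right)} = \left(-105 - 116\right) + 10 \cdot 12 = -221 + 120 = -101$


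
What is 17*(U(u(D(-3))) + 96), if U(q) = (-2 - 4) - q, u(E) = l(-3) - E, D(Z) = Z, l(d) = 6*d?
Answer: 1785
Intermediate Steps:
u(E) = -18 - E (u(E) = 6*(-3) - E = -18 - E)
U(q) = -6 - q
17*(U(u(D(-3))) + 96) = 17*((-6 - (-18 - 1*(-3))) + 96) = 17*((-6 - (-18 + 3)) + 96) = 17*((-6 - 1*(-15)) + 96) = 17*((-6 + 15) + 96) = 17*(9 + 96) = 17*105 = 1785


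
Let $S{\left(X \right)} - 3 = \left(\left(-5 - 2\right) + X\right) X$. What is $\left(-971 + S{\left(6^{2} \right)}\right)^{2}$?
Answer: $5776$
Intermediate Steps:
$S{\left(X \right)} = 3 + X \left(-7 + X\right)$ ($S{\left(X \right)} = 3 + \left(\left(-5 - 2\right) + X\right) X = 3 + \left(-7 + X\right) X = 3 + X \left(-7 + X\right)$)
$\left(-971 + S{\left(6^{2} \right)}\right)^{2} = \left(-971 + \left(3 + \left(6^{2}\right)^{2} - 7 \cdot 6^{2}\right)\right)^{2} = \left(-971 + \left(3 + 36^{2} - 252\right)\right)^{2} = \left(-971 + \left(3 + 1296 - 252\right)\right)^{2} = \left(-971 + 1047\right)^{2} = 76^{2} = 5776$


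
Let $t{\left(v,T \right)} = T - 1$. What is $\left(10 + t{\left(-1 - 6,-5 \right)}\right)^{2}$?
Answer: $16$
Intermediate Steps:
$t{\left(v,T \right)} = -1 + T$
$\left(10 + t{\left(-1 - 6,-5 \right)}\right)^{2} = \left(10 - 6\right)^{2} = 4^{2} = 16$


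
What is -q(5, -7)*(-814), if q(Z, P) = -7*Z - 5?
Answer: -32560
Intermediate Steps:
q(Z, P) = -5 - 7*Z
-q(5, -7)*(-814) = -(-5 - 7*5)*(-814) = -(-5 - 35)*(-814) = -1*(-40)*(-814) = 40*(-814) = -32560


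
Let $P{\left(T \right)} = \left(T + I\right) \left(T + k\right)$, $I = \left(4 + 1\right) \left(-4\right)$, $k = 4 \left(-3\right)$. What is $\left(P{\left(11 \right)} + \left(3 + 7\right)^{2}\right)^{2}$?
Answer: $11881$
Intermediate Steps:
$k = -12$
$I = -20$ ($I = 5 \left(-4\right) = -20$)
$P{\left(T \right)} = \left(-20 + T\right) \left(-12 + T\right)$ ($P{\left(T \right)} = \left(T - 20\right) \left(T - 12\right) = \left(-20 + T\right) \left(-12 + T\right)$)
$\left(P{\left(11 \right)} + \left(3 + 7\right)^{2}\right)^{2} = \left(\left(240 + 11^{2} - 352\right) + \left(3 + 7\right)^{2}\right)^{2} = \left(\left(240 + 121 - 352\right) + 10^{2}\right)^{2} = \left(9 + 100\right)^{2} = 109^{2} = 11881$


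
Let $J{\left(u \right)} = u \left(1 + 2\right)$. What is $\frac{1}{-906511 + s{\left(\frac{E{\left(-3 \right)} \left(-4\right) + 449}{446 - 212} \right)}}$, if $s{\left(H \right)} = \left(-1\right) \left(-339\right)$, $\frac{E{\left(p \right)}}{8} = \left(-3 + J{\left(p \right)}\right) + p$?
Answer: $- \frac{1}{906172} \approx -1.1035 \cdot 10^{-6}$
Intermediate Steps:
$J{\left(u \right)} = 3 u$ ($J{\left(u \right)} = u 3 = 3 u$)
$E{\left(p \right)} = -24 + 32 p$ ($E{\left(p \right)} = 8 \left(\left(-3 + 3 p\right) + p\right) = 8 \left(-3 + 4 p\right) = -24 + 32 p$)
$s{\left(H \right)} = 339$
$\frac{1}{-906511 + s{\left(\frac{E{\left(-3 \right)} \left(-4\right) + 449}{446 - 212} \right)}} = \frac{1}{-906511 + 339} = \frac{1}{-906172} = - \frac{1}{906172}$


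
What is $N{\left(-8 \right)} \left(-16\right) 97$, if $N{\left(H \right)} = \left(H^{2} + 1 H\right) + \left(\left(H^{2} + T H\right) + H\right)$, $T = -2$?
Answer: $-198656$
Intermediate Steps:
$N{\left(H \right)} = 2 H^{2}$ ($N{\left(H \right)} = \left(H^{2} + 1 H\right) + \left(\left(H^{2} - 2 H\right) + H\right) = \left(H^{2} + H\right) + \left(H^{2} - H\right) = \left(H + H^{2}\right) + \left(H^{2} - H\right) = 2 H^{2}$)
$N{\left(-8 \right)} \left(-16\right) 97 = 2 \left(-8\right)^{2} \left(-16\right) 97 = 2 \cdot 64 \left(-16\right) 97 = 128 \left(-16\right) 97 = \left(-2048\right) 97 = -198656$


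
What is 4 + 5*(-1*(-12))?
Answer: 64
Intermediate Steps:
4 + 5*(-1*(-12)) = 4 + 5*12 = 4 + 60 = 64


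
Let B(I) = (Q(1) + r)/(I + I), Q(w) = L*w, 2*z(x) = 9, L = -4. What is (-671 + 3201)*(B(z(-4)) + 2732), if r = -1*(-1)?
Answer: 20733350/3 ≈ 6.9111e+6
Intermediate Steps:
z(x) = 9/2 (z(x) = (1/2)*9 = 9/2)
Q(w) = -4*w
r = 1
B(I) = -3/(2*I) (B(I) = (-4*1 + 1)/(I + I) = (-4 + 1)/((2*I)) = -3/(2*I))
(-671 + 3201)*(B(z(-4)) + 2732) = (-671 + 3201)*(-3/(2*9/2) + 2732) = 2530*(-3/2*2/9 + 2732) = 2530*(-1/3 + 2732) = 2530*(8195/3) = 20733350/3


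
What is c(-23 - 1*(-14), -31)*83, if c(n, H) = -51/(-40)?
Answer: 4233/40 ≈ 105.82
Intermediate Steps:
c(n, H) = 51/40 (c(n, H) = -51*(-1/40) = 51/40)
c(-23 - 1*(-14), -31)*83 = (51/40)*83 = 4233/40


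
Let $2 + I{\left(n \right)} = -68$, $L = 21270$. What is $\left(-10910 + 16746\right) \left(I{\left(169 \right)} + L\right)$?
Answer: $123723200$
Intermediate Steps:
$I{\left(n \right)} = -70$ ($I{\left(n \right)} = -2 - 68 = -70$)
$\left(-10910 + 16746\right) \left(I{\left(169 \right)} + L\right) = \left(-10910 + 16746\right) \left(-70 + 21270\right) = 5836 \cdot 21200 = 123723200$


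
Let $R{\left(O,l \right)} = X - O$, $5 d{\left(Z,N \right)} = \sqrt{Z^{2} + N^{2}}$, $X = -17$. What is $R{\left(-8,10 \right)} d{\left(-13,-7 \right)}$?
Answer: $- \frac{9 \sqrt{218}}{5} \approx -26.577$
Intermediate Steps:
$d{\left(Z,N \right)} = \frac{\sqrt{N^{2} + Z^{2}}}{5}$ ($d{\left(Z,N \right)} = \frac{\sqrt{Z^{2} + N^{2}}}{5} = \frac{\sqrt{N^{2} + Z^{2}}}{5}$)
$R{\left(O,l \right)} = -17 - O$
$R{\left(-8,10 \right)} d{\left(-13,-7 \right)} = \left(-17 - -8\right) \frac{\sqrt{\left(-7\right)^{2} + \left(-13\right)^{2}}}{5} = \left(-17 + 8\right) \frac{\sqrt{49 + 169}}{5} = - 9 \frac{\sqrt{218}}{5} = - \frac{9 \sqrt{218}}{5}$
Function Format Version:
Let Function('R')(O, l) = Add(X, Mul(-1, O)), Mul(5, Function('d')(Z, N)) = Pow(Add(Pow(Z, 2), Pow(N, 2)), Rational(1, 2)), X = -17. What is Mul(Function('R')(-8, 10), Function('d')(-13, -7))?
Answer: Mul(Rational(-9, 5), Pow(218, Rational(1, 2))) ≈ -26.577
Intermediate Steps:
Function('d')(Z, N) = Mul(Rational(1, 5), Pow(Add(Pow(N, 2), Pow(Z, 2)), Rational(1, 2))) (Function('d')(Z, N) = Mul(Rational(1, 5), Pow(Add(Pow(Z, 2), Pow(N, 2)), Rational(1, 2))) = Mul(Rational(1, 5), Pow(Add(Pow(N, 2), Pow(Z, 2)), Rational(1, 2))))
Function('R')(O, l) = Add(-17, Mul(-1, O))
Mul(Function('R')(-8, 10), Function('d')(-13, -7)) = Mul(Add(-17, Mul(-1, -8)), Mul(Rational(1, 5), Pow(Add(Pow(-7, 2), Pow(-13, 2)), Rational(1, 2)))) = Mul(Add(-17, 8), Mul(Rational(1, 5), Pow(Add(49, 169), Rational(1, 2)))) = Mul(-9, Mul(Rational(1, 5), Pow(218, Rational(1, 2)))) = Mul(Rational(-9, 5), Pow(218, Rational(1, 2)))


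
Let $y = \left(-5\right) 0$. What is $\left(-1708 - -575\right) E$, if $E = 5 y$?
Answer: $0$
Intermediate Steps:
$y = 0$
$E = 0$ ($E = 5 \cdot 0 = 0$)
$\left(-1708 - -575\right) E = \left(-1708 - -575\right) 0 = \left(-1708 + 575\right) 0 = \left(-1133\right) 0 = 0$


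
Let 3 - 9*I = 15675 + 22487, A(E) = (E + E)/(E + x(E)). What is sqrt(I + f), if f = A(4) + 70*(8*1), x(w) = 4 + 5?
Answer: 5*I*sqrt(223847)/39 ≈ 60.657*I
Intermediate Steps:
x(w) = 9
A(E) = 2*E/(9 + E) (A(E) = (E + E)/(E + 9) = (2*E)/(9 + E) = 2*E/(9 + E))
f = 7288/13 (f = 2*4/(9 + 4) + 70*(8*1) = 2*4/13 + 70*8 = 2*4*(1/13) + 560 = 8/13 + 560 = 7288/13 ≈ 560.62)
I = -38159/9 (I = 1/3 - (15675 + 22487)/9 = 1/3 - 1/9*38162 = 1/3 - 38162/9 = -38159/9 ≈ -4239.9)
sqrt(I + f) = sqrt(-38159/9 + 7288/13) = sqrt(-430475/117) = 5*I*sqrt(223847)/39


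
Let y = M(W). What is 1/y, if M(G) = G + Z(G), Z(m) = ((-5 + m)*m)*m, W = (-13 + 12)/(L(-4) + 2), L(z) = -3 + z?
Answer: 125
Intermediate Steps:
W = ⅕ (W = (-13 + 12)/((-3 - 4) + 2) = -1/(-7 + 2) = -1/(-5) = -1*(-⅕) = ⅕ ≈ 0.20000)
Z(m) = m²*(-5 + m) (Z(m) = (m*(-5 + m))*m = m²*(-5 + m))
M(G) = G + G²*(-5 + G)
y = 1/125 (y = (1 + (-5 + ⅕)/5)/5 = (1 + (⅕)*(-24/5))/5 = (1 - 24/25)/5 = (⅕)*(1/25) = 1/125 ≈ 0.0080000)
1/y = 1/(1/125) = 125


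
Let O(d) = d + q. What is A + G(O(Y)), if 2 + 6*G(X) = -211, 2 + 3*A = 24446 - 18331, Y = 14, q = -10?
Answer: 12013/6 ≈ 2002.2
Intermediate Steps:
O(d) = -10 + d (O(d) = d - 10 = -10 + d)
A = 6113/3 (A = -2/3 + (24446 - 18331)/3 = -2/3 + (1/3)*6115 = -2/3 + 6115/3 = 6113/3 ≈ 2037.7)
G(X) = -71/2 (G(X) = -1/3 + (1/6)*(-211) = -1/3 - 211/6 = -71/2)
A + G(O(Y)) = 6113/3 - 71/2 = 12013/6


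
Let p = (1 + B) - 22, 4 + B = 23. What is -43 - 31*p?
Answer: 19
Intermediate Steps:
B = 19 (B = -4 + 23 = 19)
p = -2 (p = (1 + 19) - 22 = 20 - 22 = -2)
-43 - 31*p = -43 - 31*(-2) = -43 + 62 = 19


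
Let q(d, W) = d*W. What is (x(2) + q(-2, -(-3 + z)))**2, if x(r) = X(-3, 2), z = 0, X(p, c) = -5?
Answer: 121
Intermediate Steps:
x(r) = -5
q(d, W) = W*d
(x(2) + q(-2, -(-3 + z)))**2 = (-5 - (-3 + 0)*(-2))**2 = (-5 - 1*(-3)*(-2))**2 = (-5 + 3*(-2))**2 = (-5 - 6)**2 = (-11)**2 = 121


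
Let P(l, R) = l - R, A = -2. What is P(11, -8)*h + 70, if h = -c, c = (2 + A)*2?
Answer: 70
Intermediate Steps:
c = 0 (c = (2 - 2)*2 = 0*2 = 0)
h = 0 (h = -1*0 = 0)
P(11, -8)*h + 70 = (11 - 1*(-8))*0 + 70 = (11 + 8)*0 + 70 = 19*0 + 70 = 0 + 70 = 70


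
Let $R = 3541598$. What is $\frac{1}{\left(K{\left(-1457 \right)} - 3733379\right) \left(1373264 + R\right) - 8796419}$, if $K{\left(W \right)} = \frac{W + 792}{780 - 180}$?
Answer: $- \frac{60}{1100943409345343} \approx -5.4499 \cdot 10^{-14}$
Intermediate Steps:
$K{\left(W \right)} = \frac{33}{25} + \frac{W}{600}$ ($K{\left(W \right)} = \frac{792 + W}{600} = \left(792 + W\right) \frac{1}{600} = \frac{33}{25} + \frac{W}{600}$)
$\frac{1}{\left(K{\left(-1457 \right)} - 3733379\right) \left(1373264 + R\right) - 8796419} = \frac{1}{\left(\left(\frac{33}{25} + \frac{1}{600} \left(-1457\right)\right) - 3733379\right) \left(1373264 + 3541598\right) - 8796419} = \frac{1}{\left(\left(\frac{33}{25} - \frac{1457}{600}\right) - 3733379\right) 4914862 - 8796419} = \frac{1}{\left(- \frac{133}{120} - 3733379\right) 4914862 - 8796419} = \frac{1}{\left(- \frac{448005613}{120}\right) 4914862 - 8796419} = \frac{1}{- \frac{1100942881560203}{60} - 8796419} = \frac{1}{- \frac{1100943409345343}{60}} = - \frac{60}{1100943409345343}$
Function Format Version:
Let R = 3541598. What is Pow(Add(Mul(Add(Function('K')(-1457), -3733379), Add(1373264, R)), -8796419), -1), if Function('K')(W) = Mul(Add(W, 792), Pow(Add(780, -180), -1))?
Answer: Rational(-60, 1100943409345343) ≈ -5.4499e-14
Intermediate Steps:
Function('K')(W) = Add(Rational(33, 25), Mul(Rational(1, 600), W)) (Function('K')(W) = Mul(Add(792, W), Pow(600, -1)) = Mul(Add(792, W), Rational(1, 600)) = Add(Rational(33, 25), Mul(Rational(1, 600), W)))
Pow(Add(Mul(Add(Function('K')(-1457), -3733379), Add(1373264, R)), -8796419), -1) = Pow(Add(Mul(Add(Add(Rational(33, 25), Mul(Rational(1, 600), -1457)), -3733379), Add(1373264, 3541598)), -8796419), -1) = Pow(Add(Mul(Add(Add(Rational(33, 25), Rational(-1457, 600)), -3733379), 4914862), -8796419), -1) = Pow(Add(Mul(Add(Rational(-133, 120), -3733379), 4914862), -8796419), -1) = Pow(Add(Mul(Rational(-448005613, 120), 4914862), -8796419), -1) = Pow(Add(Rational(-1100942881560203, 60), -8796419), -1) = Pow(Rational(-1100943409345343, 60), -1) = Rational(-60, 1100943409345343)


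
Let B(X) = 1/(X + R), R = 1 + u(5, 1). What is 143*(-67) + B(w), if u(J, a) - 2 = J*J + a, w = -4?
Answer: -239524/25 ≈ -9581.0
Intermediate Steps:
u(J, a) = 2 + a + J² (u(J, a) = 2 + (J*J + a) = 2 + (J² + a) = 2 + (a + J²) = 2 + a + J²)
R = 29 (R = 1 + (2 + 1 + 5²) = 1 + (2 + 1 + 25) = 1 + 28 = 29)
B(X) = 1/(29 + X) (B(X) = 1/(X + 29) = 1/(29 + X))
143*(-67) + B(w) = 143*(-67) + 1/(29 - 4) = -9581 + 1/25 = -239524/25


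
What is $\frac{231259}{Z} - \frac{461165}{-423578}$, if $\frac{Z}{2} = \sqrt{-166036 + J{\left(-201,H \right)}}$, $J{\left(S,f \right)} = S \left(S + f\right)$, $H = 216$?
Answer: $\frac{461165}{423578} - \frac{231259 i \sqrt{169051}}{338102} \approx 1.0887 - 281.23 i$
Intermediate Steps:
$Z = 2 i \sqrt{169051}$ ($Z = 2 \sqrt{-166036 - 201 \left(-201 + 216\right)} = 2 \sqrt{-166036 - 3015} = 2 \sqrt{-169051} = 2 i \sqrt{169051} \approx 822.32 i$)
$\frac{231259}{Z} - \frac{461165}{-423578} = \frac{231259}{2 i \sqrt{169051}} - \frac{461165}{-423578} = 231259 \left(- \frac{i \sqrt{169051}}{338102}\right) - - \frac{461165}{423578} = - \frac{231259 i \sqrt{169051}}{338102} + \frac{461165}{423578} = \frac{461165}{423578} - \frac{231259 i \sqrt{169051}}{338102}$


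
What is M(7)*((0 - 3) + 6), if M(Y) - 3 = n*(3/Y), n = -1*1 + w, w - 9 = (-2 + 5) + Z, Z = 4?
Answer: 198/7 ≈ 28.286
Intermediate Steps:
w = 16 (w = 9 + ((-2 + 5) + 4) = 9 + (3 + 4) = 9 + 7 = 16)
n = 15 (n = -1*1 + 16 = -1 + 16 = 15)
M(Y) = 3 + 45/Y (M(Y) = 3 + 15*(3/Y) = 3 + 45/Y)
M(7)*((0 - 3) + 6) = (3 + 45/7)*((0 - 3) + 6) = (3 + 45*(1/7))*(-3 + 6) = (3 + 45/7)*3 = (66/7)*3 = 198/7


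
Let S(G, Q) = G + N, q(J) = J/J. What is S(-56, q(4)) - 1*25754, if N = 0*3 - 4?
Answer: -25814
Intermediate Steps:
q(J) = 1
N = -4 (N = 0 - 4 = -4)
S(G, Q) = -4 + G (S(G, Q) = G - 4 = -4 + G)
S(-56, q(4)) - 1*25754 = (-4 - 56) - 1*25754 = -60 - 25754 = -25814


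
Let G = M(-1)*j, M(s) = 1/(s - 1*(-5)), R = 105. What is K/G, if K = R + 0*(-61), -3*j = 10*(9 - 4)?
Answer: -126/5 ≈ -25.200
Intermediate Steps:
M(s) = 1/(5 + s) (M(s) = 1/(s + 5) = 1/(5 + s))
j = -50/3 (j = -10*(9 - 4)/3 = -10*5/3 = -1/3*50 = -50/3 ≈ -16.667)
K = 105 (K = 105 + 0*(-61) = 105 + 0 = 105)
G = -25/6 (G = -50/3/(5 - 1) = -50/3/4 = (1/4)*(-50/3) = -25/6 ≈ -4.1667)
K/G = 105/(-25/6) = 105*(-6/25) = -126/5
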